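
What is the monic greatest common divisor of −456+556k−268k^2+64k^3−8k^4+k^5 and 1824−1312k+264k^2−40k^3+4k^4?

−76+42k−4k^2+k^3

Euclidean algorithm in ℚ[k]:
  k^5−8k^4+64k^3−268k^2+556k−456 = ((1/4)k+1/2)(4k^4−40k^3+264k^2−1312k+1824) + (18k^3−72k^2+756k−1368)
  4k^4−40k^3+264k^2−1312k+1824 = ((2/9)k−4/3)(18k^3−72k^2+756k−1368) + (0)
Last nonzero remainder: 18k^3−72k^2+756k−1368. Dividing through by 18 gives the monic gcd k^3−4k^2+42k−76.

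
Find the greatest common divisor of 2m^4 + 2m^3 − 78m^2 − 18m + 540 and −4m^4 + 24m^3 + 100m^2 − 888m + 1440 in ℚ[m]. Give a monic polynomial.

m^3 − 2m^2 − 33m + 90

Euclidean algorithm in ℚ[m]:
  2m^4 + 2m^3 − 78m^2 − 18m + 540 = (−1/2)(−4m^4 + 24m^3 + 100m^2 − 888m + 1440) + (14m^3 − 28m^2 − 462m + 1260)
  −4m^4 + 24m^3 + 100m^2 − 888m + 1440 = (−(2/7)m + 8/7)(14m^3 − 28m^2 − 462m + 1260) + (0)
Last nonzero remainder: 14m^3 − 28m^2 − 462m + 1260. Dividing through by 14 gives the monic gcd m^3 − 2m^2 − 33m + 90.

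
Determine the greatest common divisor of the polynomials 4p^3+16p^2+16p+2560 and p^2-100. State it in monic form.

By polynomial division,
  4p^3+16p^2+16p+2560 = (4p+16)(p^2-100) + (416p+4160)
  p^2-100 = ((1/416)p-5/208)(416p+4160) + (0)
Last nonzero remainder: 416p+4160. Dividing through by 416 gives the monic gcd p+10.

p+10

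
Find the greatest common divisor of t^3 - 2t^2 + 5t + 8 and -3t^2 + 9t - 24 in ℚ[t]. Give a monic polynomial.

t^2 - 3t + 8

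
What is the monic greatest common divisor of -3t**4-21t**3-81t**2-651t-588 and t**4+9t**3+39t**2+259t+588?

By polynomial division,
  -3t**4-21t**3-81t**2-651t-588 = (-3)(t**4+9t**3+39t**2+259t+588) + (6t**3+36t**2+126t+1176)
  t**4+9t**3+39t**2+259t+588 = ((1/6)t+1/2)(6t**3+36t**2+126t+1176) + (0)
Last nonzero remainder: 6t**3+36t**2+126t+1176. Dividing through by 6 gives the monic gcd t**3+6t**2+21t+196.

t**3+6t**2+21t+196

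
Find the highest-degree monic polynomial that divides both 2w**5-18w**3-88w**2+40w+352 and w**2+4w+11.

Euclidean algorithm in ℚ[w]:
  2w**5-18w**3-88w**2+40w+352 = (2w**3-8w**2-8w+32)(w**2+4w+11) + (0)
The last nonzero remainder w**2+4w+11 is already monic.

w**2+4w+11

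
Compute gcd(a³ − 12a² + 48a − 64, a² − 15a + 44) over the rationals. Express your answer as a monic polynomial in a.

a − 4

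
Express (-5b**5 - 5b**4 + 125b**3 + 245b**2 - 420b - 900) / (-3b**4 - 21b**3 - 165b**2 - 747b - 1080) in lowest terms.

By polynomial division,
  -5b**5 - 5b**4 + 125b**3 + 245b**2 - 420b - 900 = ((5/3)b - 10)(-3b**4 - 21b**3 - 165b**2 - 747b - 1080) + (190b**3 - 160b**2 - 6090b - 11700)
  -3b**4 - 21b**3 - 165b**2 - 747b - 1080 = (-(3/190)b - 447/3610)(190b**3 - 160b**2 - 6090b - 11700) + (-(101430/361)b**2 - (608580/361)b - 912870/361)
  190b**3 - 160b**2 - 6090b - 11700 = (-(6859/10143)b + 46930/10143)(-(101430/361)b**2 - (608580/361)b - 912870/361) + (0)
Last nonzero remainder: -(101430/361)b**2 - (608580/361)b - 912870/361. Dividing through by -101430/361 gives the monic gcd b**2 + 6b + 9.
Cancel b**2 + 6b + 9 from numerator and denominator to get the reduced form.

(5b**3 - 25b**2 - 20b + 100)/(3b**2 + 3b + 120)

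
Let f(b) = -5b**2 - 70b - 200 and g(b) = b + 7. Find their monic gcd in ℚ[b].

By polynomial division,
  -5b**2 - 70b - 200 = (-5b - 35)(b + 7) + (45)
  b + 7 = ((1/45)b + 7/45)(45) + (0)
The last nonzero remainder is the constant 45, so the polynomials are coprime and gcd = 1.

1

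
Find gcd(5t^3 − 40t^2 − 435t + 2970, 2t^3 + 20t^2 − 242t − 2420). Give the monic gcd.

t − 11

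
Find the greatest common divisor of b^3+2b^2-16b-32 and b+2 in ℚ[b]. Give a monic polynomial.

Euclidean algorithm in ℚ[b]:
  b^3+2b^2-16b-32 = (b^2-16)(b+2) + (0)
The last nonzero remainder b+2 is already monic.

b+2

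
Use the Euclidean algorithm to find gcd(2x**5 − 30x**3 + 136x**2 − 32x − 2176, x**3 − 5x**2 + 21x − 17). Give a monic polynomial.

x**2 − 4x + 17

By polynomial division,
  2x**5 − 30x**3 + 136x**2 − 32x − 2176 = (2x**2 + 10x − 22)(x**3 − 5x**2 + 21x − 17) + (−150x**2 + 600x − 2550)
  x**3 − 5x**2 + 21x − 17 = (−(1/150)x + 1/150)(−150x**2 + 600x − 2550) + (0)
Last nonzero remainder: −150x**2 + 600x − 2550. Dividing through by −150 gives the monic gcd x**2 − 4x + 17.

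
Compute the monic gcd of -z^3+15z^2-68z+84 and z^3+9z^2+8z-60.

Apply the Euclidean algorithm:
  -z^3+15z^2-68z+84 = (-1)(z^3+9z^2+8z-60) + (24z^2-60z+24)
  z^3+9z^2+8z-60 = ((1/24)z+23/48)(24z^2-60z+24) + ((143/4)z-143/2)
  24z^2-60z+24 = ((96/143)z-48/143)((143/4)z-143/2) + (0)
Last nonzero remainder: (143/4)z-143/2. Dividing through by 143/4 gives the monic gcd z-2.

z-2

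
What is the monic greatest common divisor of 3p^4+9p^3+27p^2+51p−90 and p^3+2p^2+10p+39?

p+3

Euclidean algorithm in ℚ[p]:
  3p^4+9p^3+27p^2+51p−90 = (3p+3)(p^3+2p^2+10p+39) + (−9p^2−96p−207)
  p^3+2p^2+10p+39 = (−(1/9)p+26/27)(−9p^2−96p−207) + ((715/9)p+715/3)
  −9p^2−96p−207 = (−(81/715)p−621/715)((715/9)p+715/3) + (0)
Last nonzero remainder: (715/9)p+715/3. Dividing through by 715/9 gives the monic gcd p+3.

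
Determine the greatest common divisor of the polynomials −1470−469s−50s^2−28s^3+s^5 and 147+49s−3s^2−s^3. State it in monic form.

Euclidean algorithm in ℚ[s]:
  s^5−28s^3−50s^2−469s−1470 = (−s^2+3s−30)(−s^3−3s^2+49s+147) + (−140s^2+560s+2940)
  −s^3−3s^2+49s+147 = ((1/140)s+1/20)(−140s^2+560s+2940) + (0)
Last nonzero remainder: −140s^2+560s+2940. Dividing through by −140 gives the monic gcd s^2−4s−21.

−21−4s+s^2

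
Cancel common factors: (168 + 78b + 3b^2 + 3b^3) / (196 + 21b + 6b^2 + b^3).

(6 + 3b)/(7 + b)

Apply the Euclidean algorithm:
  3b^3 + 3b^2 + 78b + 168 = (3)(b^3 + 6b^2 + 21b + 196) + (-15b^2 + 15b - 420)
  b^3 + 6b^2 + 21b + 196 = (-(1/15)b - 7/15)(-15b^2 + 15b - 420) + (0)
Last nonzero remainder: -15b^2 + 15b - 420. Dividing through by -15 gives the monic gcd b^2 - b + 28.
Cancel b^2 - b + 28 from numerator and denominator to get the reduced form.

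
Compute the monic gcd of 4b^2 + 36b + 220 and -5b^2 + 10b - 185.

1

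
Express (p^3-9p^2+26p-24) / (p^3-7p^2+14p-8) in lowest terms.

Repeated division with remainder:
  p^3-9p^2+26p-24 = (p^3-7p^2+14p-8) + (-2p^2+12p-16)
  p^3-7p^2+14p-8 = (-(1/2)p+1/2)(-2p^2+12p-16) + (0)
Last nonzero remainder: -2p^2+12p-16. Dividing through by -2 gives the monic gcd p^2-6p+8.
Cancel p^2-6p+8 from numerator and denominator to get the reduced form.

(p-3)/(p-1)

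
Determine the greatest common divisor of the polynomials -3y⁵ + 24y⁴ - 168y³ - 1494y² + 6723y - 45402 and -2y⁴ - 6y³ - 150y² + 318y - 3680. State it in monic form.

Euclidean algorithm in ℚ[y]:
  -3y⁵ + 24y⁴ - 168y³ - 1494y² + 6723y - 45402 = ((3/2)y - 33/2)(-2y⁴ - 6y³ - 150y² + 318y - 3680) + (-42y³ - 4446y² + 17490y - 106122)
  -2y⁴ - 6y³ - 150y² + 318y - 3680 = ((1/21)y - 240/49)(-42y³ - 4446y² + 17490y - 106122) + (-(1115200/49)y² + (4460800/49)y - 25649600/49)
  -42y³ - 4446y² + 17490y - 106122 = ((1029/557600)y + 113043/557600)(-(1115200/49)y² + (4460800/49)y - 25649600/49) + (0)
Last nonzero remainder: -(1115200/49)y² + (4460800/49)y - 25649600/49. Dividing through by -1115200/49 gives the monic gcd y² - 4y + 23.

y² - 4y + 23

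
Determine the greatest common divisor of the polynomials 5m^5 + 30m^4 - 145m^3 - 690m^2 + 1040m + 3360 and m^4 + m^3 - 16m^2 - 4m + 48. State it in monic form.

m^3 + 3m^2 - 10m - 24

Euclidean algorithm in ℚ[m]:
  5m^5 + 30m^4 - 145m^3 - 690m^2 + 1040m + 3360 = (5m + 25)(m^4 + m^3 - 16m^2 - 4m + 48) + (-90m^3 - 270m^2 + 900m + 2160)
  m^4 + m^3 - 16m^2 - 4m + 48 = (-(1/90)m + 1/45)(-90m^3 - 270m^2 + 900m + 2160) + (0)
Last nonzero remainder: -90m^3 - 270m^2 + 900m + 2160. Dividing through by -90 gives the monic gcd m^3 + 3m^2 - 10m - 24.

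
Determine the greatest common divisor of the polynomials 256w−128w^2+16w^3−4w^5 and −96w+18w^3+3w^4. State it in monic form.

−8w+2w^2+w^3

Euclidean algorithm in ℚ[w]:
  −4w^5+16w^3−128w^2+256w = (−(4/3)w+8)(3w^4+18w^3−96w) + (−128w^3−256w^2+1024w)
  3w^4+18w^3−96w = (−(3/128)w−3/32)(−128w^3−256w^2+1024w) + (0)
Last nonzero remainder: −128w^3−256w^2+1024w. Dividing through by −128 gives the monic gcd w^3+2w^2−8w.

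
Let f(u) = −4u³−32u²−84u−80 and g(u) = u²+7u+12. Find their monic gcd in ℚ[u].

Apply the Euclidean algorithm:
  −4u³−32u²−84u−80 = (−4u−4)(u²+7u+12) + (−8u−32)
  u²+7u+12 = (−(1/8)u−3/8)(−8u−32) + (0)
Last nonzero remainder: −8u−32. Dividing through by −8 gives the monic gcd u+4.

u+4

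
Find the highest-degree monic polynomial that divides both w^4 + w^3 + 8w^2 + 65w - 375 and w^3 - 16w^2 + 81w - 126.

Repeated division with remainder:
  w^4 + w^3 + 8w^2 + 65w - 375 = (w + 17)(w^3 - 16w^2 + 81w - 126) + (199w^2 - 1186w + 1767)
  w^3 - 16w^2 + 81w - 126 = ((1/199)w - 1998/39601)(199w^2 - 1186w + 1767) + ((486420/39601)w - 1459260/39601)
  199w^2 - 1186w + 1767 = ((7880599/486420)w - 23324989/486420)((486420/39601)w - 1459260/39601) + (0)
Last nonzero remainder: (486420/39601)w - 1459260/39601. Dividing through by 486420/39601 gives the monic gcd w - 3.

w - 3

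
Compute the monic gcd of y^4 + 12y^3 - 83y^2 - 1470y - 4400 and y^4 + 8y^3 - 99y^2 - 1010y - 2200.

By polynomial division,
  y^4 + 12y^3 - 83y^2 - 1470y - 4400 = (y^4 + 8y^3 - 99y^2 - 1010y - 2200) + (4y^3 + 16y^2 - 460y - 2200)
  y^4 + 8y^3 - 99y^2 - 1010y - 2200 = ((1/4)y + 1)(4y^3 + 16y^2 - 460y - 2200) + (0)
Last nonzero remainder: 4y^3 + 16y^2 - 460y - 2200. Dividing through by 4 gives the monic gcd y^3 + 4y^2 - 115y - 550.

y^3 + 4y^2 - 115y - 550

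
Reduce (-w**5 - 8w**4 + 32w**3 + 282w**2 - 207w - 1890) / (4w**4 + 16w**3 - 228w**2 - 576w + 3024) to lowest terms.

Euclidean algorithm in ℚ[w]:
  -w**5 - 8w**4 + 32w**3 + 282w**2 - 207w - 1890 = (-(1/4)w - 1)(4w**4 + 16w**3 - 228w**2 - 576w + 3024) + (-9w**3 - 90w**2 - 27w + 1134)
  4w**4 + 16w**3 - 228w**2 - 576w + 3024 = (-(4/9)w + 8/3)(-9w**3 - 90w**2 - 27w + 1134) + (0)
Last nonzero remainder: -9w**3 - 90w**2 - 27w + 1134. Dividing through by -9 gives the monic gcd w**3 + 10w**2 + 3w - 126.
Cancel w**3 + 10w**2 + 3w - 126 from numerator and denominator to get the reduced form.

(-w**2 + 2w + 15)/(4w - 24)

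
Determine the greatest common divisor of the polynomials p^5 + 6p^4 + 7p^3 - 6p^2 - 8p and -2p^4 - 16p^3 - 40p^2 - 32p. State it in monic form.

p^3 + 6p^2 + 8p

Euclidean algorithm in ℚ[p]:
  p^5 + 6p^4 + 7p^3 - 6p^2 - 8p = (-(1/2)p + 1)(-2p^4 - 16p^3 - 40p^2 - 32p) + (3p^3 + 18p^2 + 24p)
  -2p^4 - 16p^3 - 40p^2 - 32p = (-(2/3)p - 4/3)(3p^3 + 18p^2 + 24p) + (0)
Last nonzero remainder: 3p^3 + 18p^2 + 24p. Dividing through by 3 gives the monic gcd p^3 + 6p^2 + 8p.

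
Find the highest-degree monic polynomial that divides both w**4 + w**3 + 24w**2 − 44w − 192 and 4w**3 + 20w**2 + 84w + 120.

w + 2

Apply the Euclidean algorithm:
  w**4 + w**3 + 24w**2 − 44w − 192 = ((1/4)w − 1)(4w**3 + 20w**2 + 84w + 120) + (23w**2 + 10w − 72)
  4w**3 + 20w**2 + 84w + 120 = ((4/23)w + 420/529)(23w**2 + 10w − 72) + ((46860/529)w + 93720/529)
  23w**2 + 10w − 72 = ((12167/46860)w − 1587/3905)((46860/529)w + 93720/529) + (0)
Last nonzero remainder: (46860/529)w + 93720/529. Dividing through by 46860/529 gives the monic gcd w + 2.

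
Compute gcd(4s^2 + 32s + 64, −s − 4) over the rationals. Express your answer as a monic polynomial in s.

Euclidean algorithm in ℚ[s]:
  4s^2 + 32s + 64 = (−4s − 16)(−s − 4) + (0)
Last nonzero remainder: −s − 4. Dividing through by −1 gives the monic gcd s + 4.

s + 4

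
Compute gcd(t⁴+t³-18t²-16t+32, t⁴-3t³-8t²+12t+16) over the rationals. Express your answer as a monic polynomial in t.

By polynomial division,
  t⁴+t³-18t²-16t+32 = (t⁴-3t³-8t²+12t+16) + (4t³-10t²-28t+16)
  t⁴-3t³-8t²+12t+16 = ((1/4)t-1/8)(4t³-10t²-28t+16) + (-(9/4)t²+(9/2)t+18)
  4t³-10t²-28t+16 = (-(16/9)t+8/9)(-(9/4)t²+(9/2)t+18) + (0)
Last nonzero remainder: -(9/4)t²+(9/2)t+18. Dividing through by -9/4 gives the monic gcd t²-2t-8.

t²-2t-8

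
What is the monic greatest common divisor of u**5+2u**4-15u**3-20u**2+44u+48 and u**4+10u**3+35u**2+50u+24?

u**3+7u**2+14u+8

Euclidean algorithm in ℚ[u]:
  u**5+2u**4-15u**3-20u**2+44u+48 = (u-8)(u**4+10u**3+35u**2+50u+24) + (30u**3+210u**2+420u+240)
  u**4+10u**3+35u**2+50u+24 = ((1/30)u+1/10)(30u**3+210u**2+420u+240) + (0)
Last nonzero remainder: 30u**3+210u**2+420u+240. Dividing through by 30 gives the monic gcd u**3+7u**2+14u+8.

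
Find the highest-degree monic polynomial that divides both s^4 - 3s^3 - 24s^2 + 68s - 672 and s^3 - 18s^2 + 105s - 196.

s - 7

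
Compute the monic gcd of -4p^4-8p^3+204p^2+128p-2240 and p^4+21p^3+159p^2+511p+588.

Repeated division with remainder:
  -4p^4-8p^3+204p^2+128p-2240 = (-4)(p^4+21p^3+159p^2+511p+588) + (76p^3+840p^2+2172p+112)
  p^4+21p^3+159p^2+511p+588 = ((1/76)p+189/1444)(76p^3+840p^2+2172p+112) + ((7392/361)p^2+(81312/361)p+206976/361)
  76p^3+840p^2+2172p+112 = ((6859/1848)p+361/1848)((7392/361)p^2+(81312/361)p+206976/361) + (0)
Last nonzero remainder: (7392/361)p^2+(81312/361)p+206976/361. Dividing through by 7392/361 gives the monic gcd p^2+11p+28.

p^2+11p+28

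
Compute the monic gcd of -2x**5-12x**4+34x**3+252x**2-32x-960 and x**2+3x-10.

x**2+3x-10

Repeated division with remainder:
  -2x**5-12x**4+34x**3+252x**2-32x-960 = (-2x**3-6x**2+32x+96)(x**2+3x-10) + (0)
The last nonzero remainder x**2+3x-10 is already monic.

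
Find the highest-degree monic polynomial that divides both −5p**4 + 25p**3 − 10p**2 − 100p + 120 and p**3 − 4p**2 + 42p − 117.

p − 3

Repeated division with remainder:
  −5p**4 + 25p**3 − 10p**2 − 100p + 120 = (−5p + 5)(p**3 − 4p**2 + 42p − 117) + (220p**2 − 895p + 705)
  p**3 − 4p**2 + 42p − 117 = ((1/220)p + 3/9680)(220p**2 − 895p + 705) + ((75645/1936)p − 226935/1936)
  220p**2 − 895p + 705 = ((85184/15129)p − 90992/15129)((75645/1936)p − 226935/1936) + (0)
Last nonzero remainder: (75645/1936)p − 226935/1936. Dividing through by 75645/1936 gives the monic gcd p − 3.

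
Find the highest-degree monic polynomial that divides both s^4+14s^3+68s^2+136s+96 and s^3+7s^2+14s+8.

Apply the Euclidean algorithm:
  s^4+14s^3+68s^2+136s+96 = (s+7)(s^3+7s^2+14s+8) + (5s^2+30s+40)
  s^3+7s^2+14s+8 = ((1/5)s+1/5)(5s^2+30s+40) + (0)
Last nonzero remainder: 5s^2+30s+40. Dividing through by 5 gives the monic gcd s^2+6s+8.

s^2+6s+8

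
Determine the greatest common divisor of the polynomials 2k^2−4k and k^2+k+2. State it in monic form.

1

Euclidean algorithm in ℚ[k]:
  2k^2−4k = (2)(k^2+k+2) + (−6k−4)
  k^2+k+2 = (−(1/6)k−1/18)(−6k−4) + (16/9)
  −6k−4 = (−(27/8)k−9/4)(16/9) + (0)
The last nonzero remainder is the constant 16/9, so the polynomials are coprime and gcd = 1.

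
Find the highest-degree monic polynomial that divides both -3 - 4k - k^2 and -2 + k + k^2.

1

Apply the Euclidean algorithm:
  -k^2 - 4k - 3 = (-1)(k^2 + k - 2) + (-3k - 5)
  k^2 + k - 2 = (-(1/3)k + 2/9)(-3k - 5) + (-8/9)
  -3k - 5 = ((27/8)k + 45/8)(-8/9) + (0)
The last nonzero remainder is the constant -8/9, so the polynomials are coprime and gcd = 1.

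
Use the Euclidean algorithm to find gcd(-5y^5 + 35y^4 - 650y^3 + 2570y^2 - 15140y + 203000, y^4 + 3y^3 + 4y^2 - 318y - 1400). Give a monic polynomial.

y^3 - y^2 + 8y - 350

Apply the Euclidean algorithm:
  -5y^5 + 35y^4 - 650y^3 + 2570y^2 - 15140y + 203000 = (-5y + 50)(y^4 + 3y^3 + 4y^2 - 318y - 1400) + (-780y^3 + 780y^2 - 6240y + 273000)
  y^4 + 3y^3 + 4y^2 - 318y - 1400 = (-(1/780)y - 1/195)(-780y^3 + 780y^2 - 6240y + 273000) + (0)
Last nonzero remainder: -780y^3 + 780y^2 - 6240y + 273000. Dividing through by -780 gives the monic gcd y^3 - y^2 + 8y - 350.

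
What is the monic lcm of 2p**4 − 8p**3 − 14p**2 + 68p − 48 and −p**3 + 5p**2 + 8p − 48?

Apply the Euclidean algorithm:
  2p**4 − 8p**3 − 14p**2 + 68p − 48 = (−2p − 2)(−p**3 + 5p**2 + 8p − 48) + (12p**2 − 12p − 144)
  −p**3 + 5p**2 + 8p − 48 = (−(1/12)p + 1/3)(12p**2 − 12p − 144) + (0)
Last nonzero remainder: 12p**2 − 12p − 144. Dividing through by 12 gives the monic gcd p**2 − p − 12.
Then lcm(f, g) = f·g / gcd(f, g); expanding and making the result monic gives the answer.

p**5 − 8p**4 + 9p**3 + 62p**2 − 160p + 96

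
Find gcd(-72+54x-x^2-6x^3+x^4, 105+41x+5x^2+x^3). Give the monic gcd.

Euclidean algorithm in ℚ[x]:
  x^4-6x^3-x^2+54x-72 = (x-11)(x^3+5x^2+41x+105) + (13x^2+400x+1083)
  x^3+5x^2+41x+105 = ((1/13)x-335/169)(13x^2+400x+1083) + ((126850/169)x+380550/169)
  13x^2+400x+1083 = ((2197/126850)x+61009/126850)((126850/169)x+380550/169) + (0)
Last nonzero remainder: (126850/169)x+380550/169. Dividing through by 126850/169 gives the monic gcd x+3.

3+x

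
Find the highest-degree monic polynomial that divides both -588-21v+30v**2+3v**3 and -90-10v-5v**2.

1

By polynomial division,
  3v**3+30v**2-21v-588 = (-(3/5)v-24/5)(-5v**2-10v-90) + (-123v-1020)
  -5v**2-10v-90 = ((5/123)v-430/1681)(-123v-1020) + (-589890/1681)
  -123v-1020 = ((68921/196630)v+57154/19663)(-589890/1681) + (0)
The last nonzero remainder is the constant -589890/1681, so the polynomials are coprime and gcd = 1.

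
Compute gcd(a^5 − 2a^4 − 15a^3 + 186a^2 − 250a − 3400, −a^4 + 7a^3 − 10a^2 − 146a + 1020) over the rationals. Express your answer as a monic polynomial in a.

a^3 − a^2 + 4a + 170

By polynomial division,
  a^5 − 2a^4 − 15a^3 + 186a^2 − 250a − 3400 = (−a − 5)(−a^4 + 7a^3 − 10a^2 − 146a + 1020) + (10a^3 − 10a^2 + 40a + 1700)
  −a^4 + 7a^3 − 10a^2 − 146a + 1020 = (−(1/10)a + 3/5)(10a^3 − 10a^2 + 40a + 1700) + (0)
Last nonzero remainder: 10a^3 − 10a^2 + 40a + 1700. Dividing through by 10 gives the monic gcd a^3 − a^2 + 4a + 170.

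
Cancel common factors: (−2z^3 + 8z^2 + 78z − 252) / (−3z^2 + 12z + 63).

(2z^2 + 6z − 36)/(3z + 9)

Apply the Euclidean algorithm:
  −2z^3 + 8z^2 + 78z − 252 = ((2/3)z)(−3z^2 + 12z + 63) + (36z − 252)
  −3z^2 + 12z + 63 = (−(1/12)z − 1/4)(36z − 252) + (0)
Last nonzero remainder: 36z − 252. Dividing through by 36 gives the monic gcd z − 7.
Cancel z − 7 from numerator and denominator to get the reduced form.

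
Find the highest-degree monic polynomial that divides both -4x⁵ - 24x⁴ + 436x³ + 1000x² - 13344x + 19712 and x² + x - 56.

x² + x - 56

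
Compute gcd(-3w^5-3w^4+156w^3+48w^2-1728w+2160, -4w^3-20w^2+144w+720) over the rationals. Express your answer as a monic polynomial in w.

w^3+5w^2-36w-180

Apply the Euclidean algorithm:
  -3w^5-3w^4+156w^3+48w^2-1728w+2160 = ((3/4)w^2-3w+3)(-4w^3-20w^2+144w+720) + (0)
Last nonzero remainder: -4w^3-20w^2+144w+720. Dividing through by -4 gives the monic gcd w^3+5w^2-36w-180.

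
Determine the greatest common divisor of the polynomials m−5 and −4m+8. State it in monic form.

1

Apply the Euclidean algorithm:
  m−5 = (−1/4)(−4m+8) + (−3)
  −4m+8 = ((4/3)m−8/3)(−3) + (0)
The last nonzero remainder is the constant −3, so the polynomials are coprime and gcd = 1.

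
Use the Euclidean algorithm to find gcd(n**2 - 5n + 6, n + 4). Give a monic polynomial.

Apply the Euclidean algorithm:
  n**2 - 5n + 6 = (n - 9)(n + 4) + (42)
  n + 4 = ((1/42)n + 2/21)(42) + (0)
The last nonzero remainder is the constant 42, so the polynomials are coprime and gcd = 1.

1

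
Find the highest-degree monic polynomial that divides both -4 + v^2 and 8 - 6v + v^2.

-2 + v

By polynomial division,
  v^2 - 4 = (v^2 - 6v + 8) + (6v - 12)
  v^2 - 6v + 8 = ((1/6)v - 2/3)(6v - 12) + (0)
Last nonzero remainder: 6v - 12. Dividing through by 6 gives the monic gcd v - 2.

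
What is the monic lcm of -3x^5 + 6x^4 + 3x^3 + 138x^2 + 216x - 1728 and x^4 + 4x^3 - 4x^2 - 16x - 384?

Euclidean algorithm in ℚ[x]:
  -3x^5 + 6x^4 + 3x^3 + 138x^2 + 216x - 1728 = (-3x + 18)(x^4 + 4x^3 - 4x^2 - 16x - 384) + (-81x^3 + 162x^2 - 648x + 5184)
  x^4 + 4x^3 - 4x^2 - 16x - 384 = (-(1/81)x - 2/27)(-81x^3 + 162x^2 - 648x + 5184) + (0)
Last nonzero remainder: -81x^3 + 162x^2 - 648x + 5184. Dividing through by -81 gives the monic gcd x^3 - 2x^2 + 8x - 64.
Then lcm(f, g) = f·g / gcd(f, g); expanding and making the result monic gives the answer.

x^6 + 4x^5 - 13x^4 - 52x^3 - 348x^2 + 144x + 3456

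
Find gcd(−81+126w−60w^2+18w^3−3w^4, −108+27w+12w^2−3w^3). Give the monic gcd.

By polynomial division,
  −3w^4+18w^3−60w^2+126w−81 = (w−2)(−3w^3+12w^2+27w−108) + (−63w^2+288w−297)
  −3w^3+12w^2+27w−108 = ((1/21)w+4/147)(−63w^2+288w−297) + ((1632/49)w−4896/49)
  −63w^2+288w−297 = (−(1029/544)w+1617/544)((1632/49)w−4896/49) + (0)
Last nonzero remainder: (1632/49)w−4896/49. Dividing through by 1632/49 gives the monic gcd w−3.

−3+w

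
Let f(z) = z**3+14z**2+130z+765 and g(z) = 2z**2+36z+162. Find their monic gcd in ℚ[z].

Apply the Euclidean algorithm:
  z**3+14z**2+130z+765 = ((1/2)z−2)(2z**2+36z+162) + (121z+1089)
  2z**2+36z+162 = ((2/121)z+18/121)(121z+1089) + (0)
Last nonzero remainder: 121z+1089. Dividing through by 121 gives the monic gcd z+9.

z+9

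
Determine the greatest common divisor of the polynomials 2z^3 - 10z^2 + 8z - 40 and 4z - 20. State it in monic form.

Repeated division with remainder:
  2z^3 - 10z^2 + 8z - 40 = ((1/2)z^2 + 2)(4z - 20) + (0)
Last nonzero remainder: 4z - 20. Dividing through by 4 gives the monic gcd z - 5.

z - 5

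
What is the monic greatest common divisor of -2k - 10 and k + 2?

Apply the Euclidean algorithm:
  -2k - 10 = (-2)(k + 2) + (-6)
  k + 2 = (-(1/6)k - 1/3)(-6) + (0)
The last nonzero remainder is the constant -6, so the polynomials are coprime and gcd = 1.

1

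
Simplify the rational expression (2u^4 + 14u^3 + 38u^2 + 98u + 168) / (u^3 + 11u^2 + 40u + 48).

(2u^2 + 14)/(u + 4)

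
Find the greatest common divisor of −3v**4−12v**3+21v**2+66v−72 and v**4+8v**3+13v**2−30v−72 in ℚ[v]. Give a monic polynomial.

v**3+5v**2−2v−24

Euclidean algorithm in ℚ[v]:
  −3v**4−12v**3+21v**2+66v−72 = (−3)(v**4+8v**3+13v**2−30v−72) + (12v**3+60v**2−24v−288)
  v**4+8v**3+13v**2−30v−72 = ((1/12)v+1/4)(12v**3+60v**2−24v−288) + (0)
Last nonzero remainder: 12v**3+60v**2−24v−288. Dividing through by 12 gives the monic gcd v**3+5v**2−2v−24.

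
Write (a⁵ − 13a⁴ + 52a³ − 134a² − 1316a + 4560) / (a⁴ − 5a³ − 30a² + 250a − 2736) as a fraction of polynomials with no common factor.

(a³ − 9a² − 22a + 120)/(a² − a − 72)

Repeated division with remainder:
  a⁵ − 13a⁴ + 52a³ − 134a² − 1316a + 4560 = (a − 8)(a⁴ − 5a³ − 30a² + 250a − 2736) + (42a³ − 624a² + 3420a − 17328)
  a⁴ − 5a³ − 30a² + 250a − 2736 = ((1/42)a + 23/98)(42a³ − 624a² + 3420a − 17328) + ((1716/49)a² − (6864/49)a + 65208/49)
  42a³ − 624a² + 3420a − 17328 = ((343/286)a − 1862/143)((1716/49)a² − (6864/49)a + 65208/49) + (0)
Last nonzero remainder: (1716/49)a² − (6864/49)a + 65208/49. Dividing through by 1716/49 gives the monic gcd a² − 4a + 38.
Cancel a² − 4a + 38 from numerator and denominator to get the reduced form.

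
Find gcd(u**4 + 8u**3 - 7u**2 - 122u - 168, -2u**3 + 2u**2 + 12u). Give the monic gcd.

By polynomial division,
  u**4 + 8u**3 - 7u**2 - 122u - 168 = (-(1/2)u - 9/2)(-2u**3 + 2u**2 + 12u) + (8u**2 - 68u - 168)
  -2u**3 + 2u**2 + 12u = (-(1/4)u - 15/8)(8u**2 - 68u - 168) + (-(315/2)u - 315)
  8u**2 - 68u - 168 = (-(16/315)u + 8/15)(-(315/2)u - 315) + (0)
Last nonzero remainder: -(315/2)u - 315. Dividing through by -315/2 gives the monic gcd u + 2.

u + 2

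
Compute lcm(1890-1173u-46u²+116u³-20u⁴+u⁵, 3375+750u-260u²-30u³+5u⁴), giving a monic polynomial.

Apply the Euclidean algorithm:
  u⁵-20u⁴+116u³-46u²-1173u+1890 = ((1/5)u-14/5)(5u⁴-30u³-260u²+750u+3375) + (84u³-924u²+252u+11340)
  5u⁴-30u³-260u²+750u+3375 = ((5/84)u+25/84)(84u³-924u²+252u+11340) + (0)
Last nonzero remainder: 84u³-924u²+252u+11340. Dividing through by 84 gives the monic gcd u³-11u²+3u+135.
Then lcm(f, g) = f·g / gcd(f, g); expanding and making the result monic gives the answer.

9450-3975u-1403u²+534u³+16u⁴-15u⁵+u⁶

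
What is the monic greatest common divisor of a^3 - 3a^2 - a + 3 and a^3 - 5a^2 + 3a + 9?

Euclidean algorithm in ℚ[a]:
  a^3 - 3a^2 - a + 3 = (a^3 - 5a^2 + 3a + 9) + (2a^2 - 4a - 6)
  a^3 - 5a^2 + 3a + 9 = ((1/2)a - 3/2)(2a^2 - 4a - 6) + (0)
Last nonzero remainder: 2a^2 - 4a - 6. Dividing through by 2 gives the monic gcd a^2 - 2a - 3.

a^2 - 2a - 3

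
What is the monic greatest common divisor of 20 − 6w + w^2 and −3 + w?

1

By polynomial division,
  w^2 − 6w + 20 = (w − 3)(w − 3) + (11)
  w − 3 = ((1/11)w − 3/11)(11) + (0)
The last nonzero remainder is the constant 11, so the polynomials are coprime and gcd = 1.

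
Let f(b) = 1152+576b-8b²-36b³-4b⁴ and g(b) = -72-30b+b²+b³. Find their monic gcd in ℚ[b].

12+7b+b²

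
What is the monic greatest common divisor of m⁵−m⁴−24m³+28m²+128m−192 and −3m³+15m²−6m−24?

Euclidean algorithm in ℚ[m]:
  m⁵−m⁴−24m³+28m²+128m−192 = (−(1/3)m²−(4/3)m+2)(−3m³+15m²−6m−24) + (−18m²+108m−144)
  −3m³+15m²−6m−24 = ((1/6)m+1/6)(−18m²+108m−144) + (0)
Last nonzero remainder: −18m²+108m−144. Dividing through by −18 gives the monic gcd m²−6m+8.

m²−6m+8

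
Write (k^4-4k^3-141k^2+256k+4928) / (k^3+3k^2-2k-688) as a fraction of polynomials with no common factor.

(k^3+4k^2-109k-616)/(k^2+11k+86)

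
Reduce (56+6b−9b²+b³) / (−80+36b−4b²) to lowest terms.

(14+5b−b²)/(−20+4b)

Apply the Euclidean algorithm:
  b³−9b²+6b+56 = (−(1/4)b)(−4b²+36b−80) + (−14b+56)
  −4b²+36b−80 = ((2/7)b−10/7)(−14b+56) + (0)
Last nonzero remainder: −14b+56. Dividing through by −14 gives the monic gcd b−4.
Cancel b−4 from numerator and denominator to get the reduced form.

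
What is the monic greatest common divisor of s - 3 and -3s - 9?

1

Repeated division with remainder:
  s - 3 = (-1/3)(-3s - 9) + (-6)
  -3s - 9 = ((1/2)s + 3/2)(-6) + (0)
The last nonzero remainder is the constant -6, so the polynomials are coprime and gcd = 1.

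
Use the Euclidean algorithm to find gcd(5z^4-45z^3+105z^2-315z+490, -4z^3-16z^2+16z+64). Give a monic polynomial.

Apply the Euclidean algorithm:
  5z^4-45z^3+105z^2-315z+490 = (-(5/4)z+65/4)(-4z^3-16z^2+16z+64) + (385z^2-495z-550)
  -4z^3-16z^2+16z+64 = (-(4/385)z-148/2695)(385z^2-495z-550) + (-(828/49)z+1656/49)
  385z^2-495z-550 = (-(18865/828)z-13475/828)(-(828/49)z+1656/49) + (0)
Last nonzero remainder: -(828/49)z+1656/49. Dividing through by -828/49 gives the monic gcd z-2.

z-2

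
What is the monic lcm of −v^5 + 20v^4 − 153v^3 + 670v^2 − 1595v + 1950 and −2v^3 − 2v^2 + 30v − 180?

Euclidean algorithm in ℚ[v]:
  −v^5 + 20v^4 − 153v^3 + 670v^2 − 1595v + 1950 = ((1/2)v^2 − (21/2)v + 189/2)(−2v^3 − 2v^2 + 30v − 180) + (1264v^2 − 6320v + 18960)
  −2v^3 − 2v^2 + 30v − 180 = (−(1/632)v − 3/316)(1264v^2 − 6320v + 18960) + (0)
Last nonzero remainder: 1264v^2 − 6320v + 18960. Dividing through by 1264 gives the monic gcd v^2 − 5v + 15.
Then lcm(f, g) = f·g / gcd(f, g); expanding and making the result monic gives the answer.

v^6 − 14v^5 + 33v^4 + 248v^3 − 2425v^2 + 7620v − 11700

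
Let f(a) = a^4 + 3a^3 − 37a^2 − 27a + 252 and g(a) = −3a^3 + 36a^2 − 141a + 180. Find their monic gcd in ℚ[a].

a^2 − 7a + 12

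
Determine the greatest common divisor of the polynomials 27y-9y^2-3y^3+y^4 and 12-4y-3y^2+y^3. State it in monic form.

Repeated division with remainder:
  y^4-3y^3-9y^2+27y = (y)(y^3-3y^2-4y+12) + (-5y^2+15y)
  y^3-3y^2-4y+12 = (-(1/5)y)(-5y^2+15y) + (-4y+12)
  -5y^2+15y = ((5/4)y)(-4y+12) + (0)
Last nonzero remainder: -4y+12. Dividing through by -4 gives the monic gcd y-3.

-3+y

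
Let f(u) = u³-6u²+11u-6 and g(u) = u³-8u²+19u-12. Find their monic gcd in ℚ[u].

u²-4u+3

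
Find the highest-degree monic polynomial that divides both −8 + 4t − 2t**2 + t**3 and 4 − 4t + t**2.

−2 + t

Repeated division with remainder:
  t**3 − 2t**2 + 4t − 8 = (t + 2)(t**2 − 4t + 4) + (8t − 16)
  t**2 − 4t + 4 = ((1/8)t − 1/4)(8t − 16) + (0)
Last nonzero remainder: 8t − 16. Dividing through by 8 gives the monic gcd t − 2.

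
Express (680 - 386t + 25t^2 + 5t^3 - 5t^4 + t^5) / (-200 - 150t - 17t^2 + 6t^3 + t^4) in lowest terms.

By polynomial division,
  t^5 - 5t^4 + 5t^3 + 25t^2 - 386t + 680 = (t - 11)(t^4 + 6t^3 - 17t^2 - 150t - 200) + (88t^3 - 12t^2 - 1836t - 1520)
  t^4 + 6t^3 - 17t^2 - 150t - 200 = ((1/88)t + 135/1936)(88t^3 - 12t^2 - 1836t - 1520) + ((2275/484)t^2 - (2275/484)t - 11375/121)
  88t^3 - 12t^2 - 1836t - 1520 = ((42592/2275)t + 36784/2275)((2275/484)t^2 - (2275/484)t - 11375/121) + (0)
Last nonzero remainder: (2275/484)t^2 - (2275/484)t - 11375/121. Dividing through by 2275/484 gives the monic gcd t^2 - t - 20.
Cancel t^2 - t - 20 from numerator and denominator to get the reduced form.

(-34 + 21t - 4t^2 + t^3)/(10 + 7t + t^2)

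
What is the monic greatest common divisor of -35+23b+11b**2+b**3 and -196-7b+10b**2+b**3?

7+b

By polynomial division,
  b**3+11b**2+23b-35 = (b**3+10b**2-7b-196) + (b**2+30b+161)
  b**3+10b**2-7b-196 = (b-20)(b**2+30b+161) + (432b+3024)
  b**2+30b+161 = ((1/432)b+23/432)(432b+3024) + (0)
Last nonzero remainder: 432b+3024. Dividing through by 432 gives the monic gcd b+7.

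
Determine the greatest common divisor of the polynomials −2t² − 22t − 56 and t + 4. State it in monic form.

t + 4

Repeated division with remainder:
  −2t² − 22t − 56 = (−2t − 14)(t + 4) + (0)
The last nonzero remainder t + 4 is already monic.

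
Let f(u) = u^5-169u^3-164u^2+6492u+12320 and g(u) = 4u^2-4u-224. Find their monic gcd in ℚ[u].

By polynomial division,
  u^5-169u^3-164u^2+6492u+12320 = ((1/4)u^3+(1/4)u^2-28u-55)(4u^2-4u-224) + (0)
Last nonzero remainder: 4u^2-4u-224. Dividing through by 4 gives the monic gcd u^2-u-56.

u^2-u-56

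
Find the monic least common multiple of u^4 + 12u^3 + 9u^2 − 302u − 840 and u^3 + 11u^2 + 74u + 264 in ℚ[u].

u^6 + 17u^5 + 113u^4 + 271u^3 − 1954u^2 − 17488u − 36960

Repeated division with remainder:
  u^4 + 12u^3 + 9u^2 − 302u − 840 = (u + 1)(u^3 + 11u^2 + 74u + 264) + (−76u^2 − 640u − 1104)
  u^3 + 11u^2 + 74u + 264 = (−(1/76)u − 49/1444)(−76u^2 − 640u − 1104) + ((13630/361)u + 81780/361)
  −76u^2 − 640u − 1104 = (−(13718/6815)u − 33212/6815)((13630/361)u + 81780/361) + (0)
Last nonzero remainder: (13630/361)u + 81780/361. Dividing through by 13630/361 gives the monic gcd u + 6.
Then lcm(f, g) = f·g / gcd(f, g); expanding and making the result monic gives the answer.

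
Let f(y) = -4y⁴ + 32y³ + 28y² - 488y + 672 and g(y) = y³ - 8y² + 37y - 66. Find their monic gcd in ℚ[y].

y - 3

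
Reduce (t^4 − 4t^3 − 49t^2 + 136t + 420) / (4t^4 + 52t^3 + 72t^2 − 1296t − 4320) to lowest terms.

(t^2 − 5t − 14)/(4t^2 + 48t + 144)

By polynomial division,
  t^4 − 4t^3 − 49t^2 + 136t + 420 = (1/4)(4t^4 + 52t^3 + 72t^2 − 1296t − 4320) + (−17t^3 − 67t^2 + 460t + 1500)
  4t^4 + 52t^3 + 72t^2 − 1296t − 4320 = (−(4/17)t − 616/289)(−17t^3 − 67t^2 + 460t + 1500) + ((10816/289)t^2 + (10816/289)t − 324480/289)
  −17t^3 − 67t^2 + 460t + 1500 = (−(4913/10816)t − 7225/5408)((10816/289)t^2 + (10816/289)t − 324480/289) + (0)
Last nonzero remainder: (10816/289)t^2 + (10816/289)t − 324480/289. Dividing through by 10816/289 gives the monic gcd t^2 + t − 30.
Cancel t^2 + t − 30 from numerator and denominator to get the reduced form.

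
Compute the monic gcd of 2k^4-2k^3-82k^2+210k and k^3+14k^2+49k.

Euclidean algorithm in ℚ[k]:
  2k^4-2k^3-82k^2+210k = (2k-30)(k^3+14k^2+49k) + (240k^2+1680k)
  k^3+14k^2+49k = ((1/240)k+7/240)(240k^2+1680k) + (0)
Last nonzero remainder: 240k^2+1680k. Dividing through by 240 gives the monic gcd k^2+7k.

k^2+7k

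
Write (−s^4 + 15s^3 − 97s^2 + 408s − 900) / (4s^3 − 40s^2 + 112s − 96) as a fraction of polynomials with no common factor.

(−s^3 + 9s^2 − 43s + 150)/(4s^2 − 16s + 16)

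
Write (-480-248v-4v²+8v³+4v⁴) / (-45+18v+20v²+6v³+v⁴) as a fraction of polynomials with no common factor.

(-32-8v+4v²)/(-3+2v+v²)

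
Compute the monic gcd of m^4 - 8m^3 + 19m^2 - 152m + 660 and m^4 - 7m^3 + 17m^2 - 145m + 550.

m^3 - 2m^2 + 7m - 110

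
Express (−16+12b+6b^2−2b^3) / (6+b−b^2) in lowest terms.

(8−10b+2b^2)/(−3+b)

Apply the Euclidean algorithm:
  −2b^3+6b^2+12b−16 = (2b−4)(−b^2+b+6) + (4b+8)
  −b^2+b+6 = (−(1/4)b+3/4)(4b+8) + (0)
Last nonzero remainder: 4b+8. Dividing through by 4 gives the monic gcd b+2.
Cancel b+2 from numerator and denominator to get the reduced form.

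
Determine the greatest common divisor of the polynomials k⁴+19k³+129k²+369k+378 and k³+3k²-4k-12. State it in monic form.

k+3

Apply the Euclidean algorithm:
  k⁴+19k³+129k²+369k+378 = (k+16)(k³+3k²-4k-12) + (85k²+445k+570)
  k³+3k²-4k-12 = ((1/85)k-38/1445)(85k²+445k+570) + ((288/289)k+864/289)
  85k²+445k+570 = ((24565/288)k+27455/144)((288/289)k+864/289) + (0)
Last nonzero remainder: (288/289)k+864/289. Dividing through by 288/289 gives the monic gcd k+3.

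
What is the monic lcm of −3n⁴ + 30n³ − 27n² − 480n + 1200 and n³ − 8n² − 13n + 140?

n⁵ − 17n⁴ + 79n³ + 97n² − 1520n + 2800

Euclidean algorithm in ℚ[n]:
  −3n⁴ + 30n³ − 27n² − 480n + 1200 = (−3n + 6)(n³ − 8n² − 13n + 140) + (−18n² + 18n + 360)
  n³ − 8n² − 13n + 140 = (−(1/18)n + 7/18)(−18n² + 18n + 360) + (0)
Last nonzero remainder: −18n² + 18n + 360. Dividing through by −18 gives the monic gcd n² − n − 20.
Then lcm(f, g) = f·g / gcd(f, g); expanding and making the result monic gives the answer.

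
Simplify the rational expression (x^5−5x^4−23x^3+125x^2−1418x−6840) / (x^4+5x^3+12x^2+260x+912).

Euclidean algorithm in ℚ[x]:
  x^5−5x^4−23x^3+125x^2−1418x−6840 = (x−10)(x^4+5x^3+12x^2+260x+912) + (15x^3−15x^2+270x+2280)
  x^4+5x^3+12x^2+260x+912 = ((1/15)x+2/5)(15x^3−15x^2+270x+2280) + (0)
Last nonzero remainder: 15x^3−15x^2+270x+2280. Dividing through by 15 gives the monic gcd x^3−x^2+18x+152.
Cancel x^3−x^2+18x+152 from numerator and denominator to get the reduced form.

(x^2−4x−45)/(x+6)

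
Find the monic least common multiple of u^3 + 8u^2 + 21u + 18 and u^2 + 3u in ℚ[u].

Apply the Euclidean algorithm:
  u^3 + 8u^2 + 21u + 18 = (u + 5)(u^2 + 3u) + (6u + 18)
  u^2 + 3u = ((1/6)u)(6u + 18) + (0)
Last nonzero remainder: 6u + 18. Dividing through by 6 gives the monic gcd u + 3.
Then lcm(f, g) = f·g / gcd(f, g); expanding and making the result monic gives the answer.

u^4 + 8u^3 + 21u^2 + 18u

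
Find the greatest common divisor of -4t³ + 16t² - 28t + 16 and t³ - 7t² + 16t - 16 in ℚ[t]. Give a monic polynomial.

Apply the Euclidean algorithm:
  -4t³ + 16t² - 28t + 16 = (-4)(t³ - 7t² + 16t - 16) + (-12t² + 36t - 48)
  t³ - 7t² + 16t - 16 = (-(1/12)t + 1/3)(-12t² + 36t - 48) + (0)
Last nonzero remainder: -12t² + 36t - 48. Dividing through by -12 gives the monic gcd t² - 3t + 4.

t² - 3t + 4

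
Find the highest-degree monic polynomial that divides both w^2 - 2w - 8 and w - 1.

Euclidean algorithm in ℚ[w]:
  w^2 - 2w - 8 = (w - 1)(w - 1) + (-9)
  w - 1 = (-(1/9)w + 1/9)(-9) + (0)
The last nonzero remainder is the constant -9, so the polynomials are coprime and gcd = 1.

1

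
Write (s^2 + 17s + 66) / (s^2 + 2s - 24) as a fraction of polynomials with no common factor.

By polynomial division,
  s^2 + 17s + 66 = (s^2 + 2s - 24) + (15s + 90)
  s^2 + 2s - 24 = ((1/15)s - 4/15)(15s + 90) + (0)
Last nonzero remainder: 15s + 90. Dividing through by 15 gives the monic gcd s + 6.
Cancel s + 6 from numerator and denominator to get the reduced form.

(s + 11)/(s - 4)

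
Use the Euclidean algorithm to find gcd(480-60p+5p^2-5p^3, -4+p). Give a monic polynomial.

-4+p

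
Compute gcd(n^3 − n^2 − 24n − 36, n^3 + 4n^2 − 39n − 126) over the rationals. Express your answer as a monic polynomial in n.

Euclidean algorithm in ℚ[n]:
  n^3 − n^2 − 24n − 36 = (n^3 + 4n^2 − 39n − 126) + (−5n^2 + 15n + 90)
  n^3 + 4n^2 − 39n − 126 = (−(1/5)n − 7/5)(−5n^2 + 15n + 90) + (0)
Last nonzero remainder: −5n^2 + 15n + 90. Dividing through by −5 gives the monic gcd n^2 − 3n − 18.

n^2 − 3n − 18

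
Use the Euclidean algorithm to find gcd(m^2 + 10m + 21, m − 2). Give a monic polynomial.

Repeated division with remainder:
  m^2 + 10m + 21 = (m + 12)(m − 2) + (45)
  m − 2 = ((1/45)m − 2/45)(45) + (0)
The last nonzero remainder is the constant 45, so the polynomials are coprime and gcd = 1.

1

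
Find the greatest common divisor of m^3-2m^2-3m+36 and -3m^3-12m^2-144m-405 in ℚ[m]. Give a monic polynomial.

m+3

By polynomial division,
  m^3-2m^2-3m+36 = (-1/3)(-3m^3-12m^2-144m-405) + (-6m^2-51m-99)
  -3m^3-12m^2-144m-405 = ((1/2)m-9/4)(-6m^2-51m-99) + (-(837/4)m-2511/4)
  -6m^2-51m-99 = ((8/279)m+44/279)(-(837/4)m-2511/4) + (0)
Last nonzero remainder: -(837/4)m-2511/4. Dividing through by -837/4 gives the monic gcd m+3.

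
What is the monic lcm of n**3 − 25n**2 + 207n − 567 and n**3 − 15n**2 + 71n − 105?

n**5 − 33n**4 + 422n**3 − 2598n**2 + 7641n − 8505

By polynomial division,
  n**3 − 25n**2 + 207n − 567 = (n**3 − 15n**2 + 71n − 105) + (−10n**2 + 136n − 462)
  n**3 − 15n**2 + 71n − 105 = (−(1/10)n + 7/50)(−10n**2 + 136n − 462) + ((144/25)n − 1008/25)
  −10n**2 + 136n − 462 = (−(125/72)n + 275/24)((144/25)n − 1008/25) + (0)
Last nonzero remainder: (144/25)n − 1008/25. Dividing through by 144/25 gives the monic gcd n − 7.
Then lcm(f, g) = f·g / gcd(f, g); expanding and making the result monic gives the answer.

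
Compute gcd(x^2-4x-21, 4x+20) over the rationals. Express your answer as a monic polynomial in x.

1

Apply the Euclidean algorithm:
  x^2-4x-21 = ((1/4)x-9/4)(4x+20) + (24)
  4x+20 = ((1/6)x+5/6)(24) + (0)
The last nonzero remainder is the constant 24, so the polynomials are coprime and gcd = 1.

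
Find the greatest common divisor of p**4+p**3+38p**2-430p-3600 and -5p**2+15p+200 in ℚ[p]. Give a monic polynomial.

p**2-3p-40

Apply the Euclidean algorithm:
  p**4+p**3+38p**2-430p-3600 = (-(1/5)p**2-(4/5)p-18)(-5p**2+15p+200) + (0)
Last nonzero remainder: -5p**2+15p+200. Dividing through by -5 gives the monic gcd p**2-3p-40.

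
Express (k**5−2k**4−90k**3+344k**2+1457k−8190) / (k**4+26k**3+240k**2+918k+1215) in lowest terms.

(k**3−16k**2+89k−182)/(k**2+12k+27)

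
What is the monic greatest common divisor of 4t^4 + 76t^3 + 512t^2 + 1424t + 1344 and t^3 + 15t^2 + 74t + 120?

t^2 + 10t + 24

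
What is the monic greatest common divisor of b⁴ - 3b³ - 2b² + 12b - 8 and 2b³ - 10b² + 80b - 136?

b - 2

Apply the Euclidean algorithm:
  b⁴ - 3b³ - 2b² + 12b - 8 = ((1/2)b + 1)(2b³ - 10b² + 80b - 136) + (-32b² + 128)
  2b³ - 10b² + 80b - 136 = (-(1/16)b + 5/16)(-32b² + 128) + (88b - 176)
  -32b² + 128 = (-(4/11)b - 8/11)(88b - 176) + (0)
Last nonzero remainder: 88b - 176. Dividing through by 88 gives the monic gcd b - 2.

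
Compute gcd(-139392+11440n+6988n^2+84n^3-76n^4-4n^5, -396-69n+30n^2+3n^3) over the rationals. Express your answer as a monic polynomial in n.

-44+7n+n^2

Euclidean algorithm in ℚ[n]:
  -4n^5-76n^4+84n^3+6988n^2+11440n-139392 = (-(4/3)n^2-12n+352/3)(3n^3+30n^2-69n-396) + (2112n^2+14784n-92928)
  3n^3+30n^2-69n-396 = ((1/704)n+3/704)(2112n^2+14784n-92928) + (0)
Last nonzero remainder: 2112n^2+14784n-92928. Dividing through by 2112 gives the monic gcd n^2+7n-44.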